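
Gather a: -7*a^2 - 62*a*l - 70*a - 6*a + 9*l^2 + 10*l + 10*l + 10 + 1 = -7*a^2 + a*(-62*l - 76) + 9*l^2 + 20*l + 11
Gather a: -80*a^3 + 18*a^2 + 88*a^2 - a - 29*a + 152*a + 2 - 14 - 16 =-80*a^3 + 106*a^2 + 122*a - 28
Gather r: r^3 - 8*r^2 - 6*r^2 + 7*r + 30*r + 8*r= r^3 - 14*r^2 + 45*r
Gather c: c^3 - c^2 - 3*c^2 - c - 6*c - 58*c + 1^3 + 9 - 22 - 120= c^3 - 4*c^2 - 65*c - 132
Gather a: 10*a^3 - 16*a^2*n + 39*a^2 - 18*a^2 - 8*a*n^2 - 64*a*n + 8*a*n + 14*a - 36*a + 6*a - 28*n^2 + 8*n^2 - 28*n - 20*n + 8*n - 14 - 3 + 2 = 10*a^3 + a^2*(21 - 16*n) + a*(-8*n^2 - 56*n - 16) - 20*n^2 - 40*n - 15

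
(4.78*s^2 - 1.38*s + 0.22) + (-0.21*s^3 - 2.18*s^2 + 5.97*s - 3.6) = -0.21*s^3 + 2.6*s^2 + 4.59*s - 3.38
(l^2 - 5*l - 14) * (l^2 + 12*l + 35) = l^4 + 7*l^3 - 39*l^2 - 343*l - 490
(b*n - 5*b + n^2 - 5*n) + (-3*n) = b*n - 5*b + n^2 - 8*n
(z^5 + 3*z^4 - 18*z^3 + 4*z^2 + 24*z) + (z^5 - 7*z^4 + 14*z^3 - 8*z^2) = 2*z^5 - 4*z^4 - 4*z^3 - 4*z^2 + 24*z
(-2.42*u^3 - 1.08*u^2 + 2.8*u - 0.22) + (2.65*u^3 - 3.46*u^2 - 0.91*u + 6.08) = 0.23*u^3 - 4.54*u^2 + 1.89*u + 5.86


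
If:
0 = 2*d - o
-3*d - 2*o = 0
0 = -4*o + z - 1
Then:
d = 0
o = 0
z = 1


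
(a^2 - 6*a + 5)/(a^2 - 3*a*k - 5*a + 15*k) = (a - 1)/(a - 3*k)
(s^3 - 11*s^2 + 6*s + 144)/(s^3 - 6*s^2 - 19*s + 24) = (s - 6)/(s - 1)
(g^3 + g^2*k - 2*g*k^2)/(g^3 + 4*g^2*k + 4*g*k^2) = (g - k)/(g + 2*k)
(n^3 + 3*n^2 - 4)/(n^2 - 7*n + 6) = (n^2 + 4*n + 4)/(n - 6)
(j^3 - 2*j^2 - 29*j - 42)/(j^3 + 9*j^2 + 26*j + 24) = (j - 7)/(j + 4)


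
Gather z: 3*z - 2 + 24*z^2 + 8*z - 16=24*z^2 + 11*z - 18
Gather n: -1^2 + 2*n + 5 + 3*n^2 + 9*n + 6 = 3*n^2 + 11*n + 10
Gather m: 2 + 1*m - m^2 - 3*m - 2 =-m^2 - 2*m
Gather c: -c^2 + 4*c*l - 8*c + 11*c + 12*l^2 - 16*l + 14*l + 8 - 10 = -c^2 + c*(4*l + 3) + 12*l^2 - 2*l - 2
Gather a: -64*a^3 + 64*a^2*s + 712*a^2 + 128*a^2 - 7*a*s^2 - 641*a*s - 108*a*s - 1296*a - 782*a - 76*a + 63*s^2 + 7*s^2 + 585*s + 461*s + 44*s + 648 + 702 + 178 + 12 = -64*a^3 + a^2*(64*s + 840) + a*(-7*s^2 - 749*s - 2154) + 70*s^2 + 1090*s + 1540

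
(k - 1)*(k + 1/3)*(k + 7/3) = k^3 + 5*k^2/3 - 17*k/9 - 7/9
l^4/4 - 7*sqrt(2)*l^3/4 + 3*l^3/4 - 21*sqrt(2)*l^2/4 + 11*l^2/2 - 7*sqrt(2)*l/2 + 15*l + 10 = (l/2 + 1/2)*(l/2 + 1)*(l - 5*sqrt(2))*(l - 2*sqrt(2))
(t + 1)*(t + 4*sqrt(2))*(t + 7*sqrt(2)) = t^3 + t^2 + 11*sqrt(2)*t^2 + 11*sqrt(2)*t + 56*t + 56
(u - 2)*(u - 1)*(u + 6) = u^3 + 3*u^2 - 16*u + 12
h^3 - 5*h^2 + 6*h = h*(h - 3)*(h - 2)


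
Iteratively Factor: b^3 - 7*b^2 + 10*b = (b - 2)*(b^2 - 5*b) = (b - 5)*(b - 2)*(b)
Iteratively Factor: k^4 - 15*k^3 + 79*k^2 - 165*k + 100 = (k - 5)*(k^3 - 10*k^2 + 29*k - 20) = (k - 5)^2*(k^2 - 5*k + 4) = (k - 5)^2*(k - 4)*(k - 1)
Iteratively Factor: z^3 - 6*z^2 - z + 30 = (z - 3)*(z^2 - 3*z - 10) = (z - 5)*(z - 3)*(z + 2)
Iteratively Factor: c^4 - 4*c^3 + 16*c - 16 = (c - 2)*(c^3 - 2*c^2 - 4*c + 8) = (c - 2)^2*(c^2 - 4) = (c - 2)^2*(c + 2)*(c - 2)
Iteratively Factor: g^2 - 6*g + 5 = (g - 5)*(g - 1)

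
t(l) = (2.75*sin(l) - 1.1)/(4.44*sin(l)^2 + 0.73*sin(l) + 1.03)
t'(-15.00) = 1.01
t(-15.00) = -1.19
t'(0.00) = 3.43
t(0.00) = -1.07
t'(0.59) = 0.56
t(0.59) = 0.15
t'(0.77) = 0.24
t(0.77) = 0.22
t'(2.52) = -0.48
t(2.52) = 0.17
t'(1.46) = 0.00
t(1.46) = 0.27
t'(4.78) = -0.06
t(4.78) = -0.81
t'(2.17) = -0.09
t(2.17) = 0.25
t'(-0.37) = -0.77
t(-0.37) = -1.56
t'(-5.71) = 0.60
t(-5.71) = 0.14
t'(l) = (-8.88*sin(l)*cos(l) - 0.73*cos(l))*(2.75*sin(l) - 1.1)/(4.44*sin(l)^2 + 0.73*sin(l) + 1.03)^2 + 2.75*cos(l)/(4.44*sin(l)^2 + 0.73*sin(l) + 1.03)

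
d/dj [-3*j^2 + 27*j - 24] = 27 - 6*j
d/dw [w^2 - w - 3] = 2*w - 1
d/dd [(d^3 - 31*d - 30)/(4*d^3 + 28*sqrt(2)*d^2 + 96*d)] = (d*(3*d^2 - 31)*(d^2 + 7*sqrt(2)*d + 24) + (3*d^2 + 14*sqrt(2)*d + 24)*(-d^3 + 31*d + 30))/(4*d^2*(d^2 + 7*sqrt(2)*d + 24)^2)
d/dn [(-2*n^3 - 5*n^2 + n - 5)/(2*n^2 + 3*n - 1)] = (-4*n^4 - 12*n^3 - 11*n^2 + 30*n + 14)/(4*n^4 + 12*n^3 + 5*n^2 - 6*n + 1)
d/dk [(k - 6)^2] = 2*k - 12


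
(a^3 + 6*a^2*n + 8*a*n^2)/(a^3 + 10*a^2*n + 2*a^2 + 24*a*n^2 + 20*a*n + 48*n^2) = a*(a + 2*n)/(a^2 + 6*a*n + 2*a + 12*n)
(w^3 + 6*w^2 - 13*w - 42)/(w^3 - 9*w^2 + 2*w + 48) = (w + 7)/(w - 8)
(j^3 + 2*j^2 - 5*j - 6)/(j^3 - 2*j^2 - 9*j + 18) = (j + 1)/(j - 3)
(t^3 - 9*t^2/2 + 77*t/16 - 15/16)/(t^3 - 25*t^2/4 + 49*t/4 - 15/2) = (t - 1/4)/(t - 2)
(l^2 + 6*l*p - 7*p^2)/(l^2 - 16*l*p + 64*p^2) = (l^2 + 6*l*p - 7*p^2)/(l^2 - 16*l*p + 64*p^2)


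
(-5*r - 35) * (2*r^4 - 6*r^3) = -10*r^5 - 40*r^4 + 210*r^3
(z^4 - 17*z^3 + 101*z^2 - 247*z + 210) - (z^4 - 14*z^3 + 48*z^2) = -3*z^3 + 53*z^2 - 247*z + 210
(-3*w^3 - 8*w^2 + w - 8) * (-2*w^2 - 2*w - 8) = 6*w^5 + 22*w^4 + 38*w^3 + 78*w^2 + 8*w + 64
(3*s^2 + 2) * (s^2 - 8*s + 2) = 3*s^4 - 24*s^3 + 8*s^2 - 16*s + 4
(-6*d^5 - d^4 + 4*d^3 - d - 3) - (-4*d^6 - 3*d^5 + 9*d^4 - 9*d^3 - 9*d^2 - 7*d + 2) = 4*d^6 - 3*d^5 - 10*d^4 + 13*d^3 + 9*d^2 + 6*d - 5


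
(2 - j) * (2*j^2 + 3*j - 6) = -2*j^3 + j^2 + 12*j - 12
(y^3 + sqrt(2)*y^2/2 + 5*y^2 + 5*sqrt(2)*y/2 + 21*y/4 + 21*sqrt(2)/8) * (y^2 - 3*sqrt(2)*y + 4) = y^5 - 5*sqrt(2)*y^4/2 + 5*y^4 - 25*sqrt(2)*y^3/2 + 25*y^3/4 - 89*sqrt(2)*y^2/8 + 5*y^2 + 21*y/4 + 10*sqrt(2)*y + 21*sqrt(2)/2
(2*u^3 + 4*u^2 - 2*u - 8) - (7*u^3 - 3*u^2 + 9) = -5*u^3 + 7*u^2 - 2*u - 17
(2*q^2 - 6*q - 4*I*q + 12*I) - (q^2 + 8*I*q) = q^2 - 6*q - 12*I*q + 12*I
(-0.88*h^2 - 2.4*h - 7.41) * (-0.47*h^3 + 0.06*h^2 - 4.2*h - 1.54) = 0.4136*h^5 + 1.0752*h^4 + 7.0347*h^3 + 10.9906*h^2 + 34.818*h + 11.4114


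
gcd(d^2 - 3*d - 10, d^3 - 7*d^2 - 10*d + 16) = d + 2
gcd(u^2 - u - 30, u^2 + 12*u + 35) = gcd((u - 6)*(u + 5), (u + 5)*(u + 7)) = u + 5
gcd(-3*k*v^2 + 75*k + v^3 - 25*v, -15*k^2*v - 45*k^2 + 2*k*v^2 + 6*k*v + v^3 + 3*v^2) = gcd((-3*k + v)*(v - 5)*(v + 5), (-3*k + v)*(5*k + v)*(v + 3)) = -3*k + v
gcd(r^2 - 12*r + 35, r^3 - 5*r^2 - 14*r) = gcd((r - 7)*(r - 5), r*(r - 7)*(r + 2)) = r - 7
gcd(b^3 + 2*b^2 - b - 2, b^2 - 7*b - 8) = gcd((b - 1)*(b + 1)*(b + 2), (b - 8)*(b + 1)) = b + 1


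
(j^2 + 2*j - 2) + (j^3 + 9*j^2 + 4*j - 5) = j^3 + 10*j^2 + 6*j - 7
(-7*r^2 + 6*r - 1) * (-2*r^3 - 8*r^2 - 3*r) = 14*r^5 + 44*r^4 - 25*r^3 - 10*r^2 + 3*r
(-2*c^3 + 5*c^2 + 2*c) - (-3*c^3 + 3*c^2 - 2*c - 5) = c^3 + 2*c^2 + 4*c + 5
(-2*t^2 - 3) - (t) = -2*t^2 - t - 3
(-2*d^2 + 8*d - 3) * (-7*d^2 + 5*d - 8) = 14*d^4 - 66*d^3 + 77*d^2 - 79*d + 24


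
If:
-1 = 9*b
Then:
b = -1/9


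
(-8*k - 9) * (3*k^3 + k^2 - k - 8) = -24*k^4 - 35*k^3 - k^2 + 73*k + 72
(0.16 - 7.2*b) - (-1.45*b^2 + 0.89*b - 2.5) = 1.45*b^2 - 8.09*b + 2.66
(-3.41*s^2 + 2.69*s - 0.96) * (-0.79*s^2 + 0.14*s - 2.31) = 2.6939*s^4 - 2.6025*s^3 + 9.0121*s^2 - 6.3483*s + 2.2176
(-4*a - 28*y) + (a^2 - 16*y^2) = a^2 - 4*a - 16*y^2 - 28*y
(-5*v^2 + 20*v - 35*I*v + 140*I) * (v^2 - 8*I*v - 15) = -5*v^4 + 20*v^3 + 5*I*v^3 - 205*v^2 - 20*I*v^2 + 820*v + 525*I*v - 2100*I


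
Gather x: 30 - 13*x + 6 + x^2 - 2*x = x^2 - 15*x + 36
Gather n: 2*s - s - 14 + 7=s - 7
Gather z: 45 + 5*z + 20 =5*z + 65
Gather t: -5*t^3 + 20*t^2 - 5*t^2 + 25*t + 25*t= -5*t^3 + 15*t^2 + 50*t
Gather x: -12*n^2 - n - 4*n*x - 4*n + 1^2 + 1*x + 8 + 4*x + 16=-12*n^2 - 5*n + x*(5 - 4*n) + 25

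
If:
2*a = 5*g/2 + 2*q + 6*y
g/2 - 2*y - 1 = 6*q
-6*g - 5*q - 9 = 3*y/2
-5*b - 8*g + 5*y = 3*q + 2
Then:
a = 208*y/77 - 41/22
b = 81*y/70 + 9/5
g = 2*y/77 - 14/11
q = -51*y/154 - 3/11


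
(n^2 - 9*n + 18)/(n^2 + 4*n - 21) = (n - 6)/(n + 7)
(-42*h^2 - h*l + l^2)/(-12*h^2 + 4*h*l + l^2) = (7*h - l)/(2*h - l)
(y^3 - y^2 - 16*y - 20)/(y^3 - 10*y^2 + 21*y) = (y^3 - y^2 - 16*y - 20)/(y*(y^2 - 10*y + 21))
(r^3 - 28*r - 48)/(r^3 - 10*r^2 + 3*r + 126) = (r^2 + 6*r + 8)/(r^2 - 4*r - 21)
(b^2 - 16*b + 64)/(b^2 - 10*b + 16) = (b - 8)/(b - 2)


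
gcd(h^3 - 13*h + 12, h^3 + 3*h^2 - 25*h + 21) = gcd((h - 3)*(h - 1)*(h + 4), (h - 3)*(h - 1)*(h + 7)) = h^2 - 4*h + 3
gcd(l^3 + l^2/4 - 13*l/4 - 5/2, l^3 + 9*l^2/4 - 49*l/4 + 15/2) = l - 2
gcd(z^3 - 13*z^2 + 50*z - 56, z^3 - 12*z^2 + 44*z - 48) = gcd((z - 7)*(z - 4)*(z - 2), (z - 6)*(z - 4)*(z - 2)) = z^2 - 6*z + 8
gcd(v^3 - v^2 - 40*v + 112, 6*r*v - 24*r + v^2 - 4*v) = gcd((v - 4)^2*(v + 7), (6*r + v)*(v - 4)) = v - 4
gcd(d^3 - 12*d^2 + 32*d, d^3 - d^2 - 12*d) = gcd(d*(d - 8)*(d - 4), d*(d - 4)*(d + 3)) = d^2 - 4*d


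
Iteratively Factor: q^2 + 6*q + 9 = (q + 3)*(q + 3)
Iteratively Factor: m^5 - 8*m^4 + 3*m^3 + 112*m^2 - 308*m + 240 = (m - 3)*(m^4 - 5*m^3 - 12*m^2 + 76*m - 80) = (m - 3)*(m - 2)*(m^3 - 3*m^2 - 18*m + 40) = (m - 3)*(m - 2)^2*(m^2 - m - 20) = (m - 3)*(m - 2)^2*(m + 4)*(m - 5)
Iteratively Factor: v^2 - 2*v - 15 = (v + 3)*(v - 5)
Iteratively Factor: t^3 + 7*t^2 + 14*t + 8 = (t + 2)*(t^2 + 5*t + 4) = (t + 2)*(t + 4)*(t + 1)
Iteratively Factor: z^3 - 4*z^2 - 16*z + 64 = (z - 4)*(z^2 - 16) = (z - 4)^2*(z + 4)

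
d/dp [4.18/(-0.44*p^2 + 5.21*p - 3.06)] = (3.6784*p - 21.7778)/(0.44*p^2 - 5.21*p + 3.06)^2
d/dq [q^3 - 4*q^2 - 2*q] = 3*q^2 - 8*q - 2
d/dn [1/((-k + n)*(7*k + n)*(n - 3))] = ((k - n)*(7*k + n) + (k - n)*(n - 3) - (7*k + n)*(n - 3))/((k - n)^2*(7*k + n)^2*(n - 3)^2)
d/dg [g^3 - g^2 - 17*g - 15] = 3*g^2 - 2*g - 17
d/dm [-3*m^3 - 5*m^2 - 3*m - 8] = -9*m^2 - 10*m - 3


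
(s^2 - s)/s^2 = (s - 1)/s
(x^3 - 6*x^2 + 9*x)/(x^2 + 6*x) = (x^2 - 6*x + 9)/(x + 6)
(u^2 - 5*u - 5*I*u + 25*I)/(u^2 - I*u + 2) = (u^2 - 5*u - 5*I*u + 25*I)/(u^2 - I*u + 2)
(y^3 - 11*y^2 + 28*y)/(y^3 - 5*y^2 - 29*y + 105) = y*(y - 4)/(y^2 + 2*y - 15)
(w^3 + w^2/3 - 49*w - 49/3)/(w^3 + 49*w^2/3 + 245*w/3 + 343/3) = (3*w^2 - 20*w - 7)/(3*w^2 + 28*w + 49)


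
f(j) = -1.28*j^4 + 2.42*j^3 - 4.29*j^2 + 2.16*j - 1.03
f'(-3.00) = 231.48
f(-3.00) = -215.14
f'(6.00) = -893.88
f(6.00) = -1278.67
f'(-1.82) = 72.69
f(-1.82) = -47.80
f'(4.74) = -420.66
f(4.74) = -475.59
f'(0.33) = -0.06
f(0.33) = -0.71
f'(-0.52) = 9.30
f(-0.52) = -3.75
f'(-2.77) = 190.45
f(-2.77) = -166.72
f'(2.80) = -77.34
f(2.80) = -54.17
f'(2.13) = -32.66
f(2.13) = -18.85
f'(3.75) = -197.92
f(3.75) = -178.77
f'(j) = -5.12*j^3 + 7.26*j^2 - 8.58*j + 2.16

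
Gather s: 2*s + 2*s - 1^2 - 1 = 4*s - 2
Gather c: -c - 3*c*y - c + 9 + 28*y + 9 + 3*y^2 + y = c*(-3*y - 2) + 3*y^2 + 29*y + 18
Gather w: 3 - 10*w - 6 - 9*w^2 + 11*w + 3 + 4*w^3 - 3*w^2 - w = 4*w^3 - 12*w^2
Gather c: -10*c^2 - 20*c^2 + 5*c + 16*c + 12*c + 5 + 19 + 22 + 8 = -30*c^2 + 33*c + 54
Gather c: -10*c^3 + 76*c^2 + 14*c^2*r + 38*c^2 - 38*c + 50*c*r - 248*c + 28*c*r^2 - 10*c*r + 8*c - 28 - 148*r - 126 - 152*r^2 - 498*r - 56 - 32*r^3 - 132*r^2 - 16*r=-10*c^3 + c^2*(14*r + 114) + c*(28*r^2 + 40*r - 278) - 32*r^3 - 284*r^2 - 662*r - 210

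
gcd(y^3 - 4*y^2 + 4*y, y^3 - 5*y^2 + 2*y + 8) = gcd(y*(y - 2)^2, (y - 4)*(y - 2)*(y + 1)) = y - 2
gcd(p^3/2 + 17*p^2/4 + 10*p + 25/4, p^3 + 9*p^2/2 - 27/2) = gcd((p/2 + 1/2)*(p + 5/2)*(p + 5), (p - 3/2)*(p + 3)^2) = 1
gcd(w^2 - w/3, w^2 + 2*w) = w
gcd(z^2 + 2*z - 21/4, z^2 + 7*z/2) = z + 7/2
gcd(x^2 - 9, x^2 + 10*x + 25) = 1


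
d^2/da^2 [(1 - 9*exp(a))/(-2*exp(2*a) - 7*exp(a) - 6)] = (36*exp(4*a) - 142*exp(3*a) - 690*exp(2*a) - 379*exp(a) + 366)*exp(a)/(8*exp(6*a) + 84*exp(5*a) + 366*exp(4*a) + 847*exp(3*a) + 1098*exp(2*a) + 756*exp(a) + 216)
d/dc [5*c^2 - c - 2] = 10*c - 1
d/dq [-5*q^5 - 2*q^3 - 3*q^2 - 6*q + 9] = -25*q^4 - 6*q^2 - 6*q - 6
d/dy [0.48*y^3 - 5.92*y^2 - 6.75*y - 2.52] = 1.44*y^2 - 11.84*y - 6.75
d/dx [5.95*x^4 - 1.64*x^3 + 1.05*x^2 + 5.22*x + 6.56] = 23.8*x^3 - 4.92*x^2 + 2.1*x + 5.22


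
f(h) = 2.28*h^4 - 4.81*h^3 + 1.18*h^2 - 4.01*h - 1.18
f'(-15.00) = -34066.16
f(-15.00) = 131983.22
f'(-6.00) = -2507.57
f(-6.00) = 4059.20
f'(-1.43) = -63.56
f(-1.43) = 30.57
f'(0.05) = -3.93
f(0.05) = -1.38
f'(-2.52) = -247.54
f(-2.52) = 185.34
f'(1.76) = 5.17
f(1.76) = -8.93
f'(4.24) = 441.75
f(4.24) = 373.27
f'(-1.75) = -101.21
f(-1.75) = 56.61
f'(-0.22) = -5.32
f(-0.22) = -0.18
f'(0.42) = -4.89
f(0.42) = -2.94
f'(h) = 9.12*h^3 - 14.43*h^2 + 2.36*h - 4.01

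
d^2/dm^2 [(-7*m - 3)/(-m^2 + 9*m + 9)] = 2*(3*(20 - 7*m)*(-m^2 + 9*m + 9) - (2*m - 9)^2*(7*m + 3))/(-m^2 + 9*m + 9)^3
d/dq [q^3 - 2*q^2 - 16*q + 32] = 3*q^2 - 4*q - 16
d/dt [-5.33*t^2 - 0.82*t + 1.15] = -10.66*t - 0.82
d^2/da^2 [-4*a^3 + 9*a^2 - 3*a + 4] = 18 - 24*a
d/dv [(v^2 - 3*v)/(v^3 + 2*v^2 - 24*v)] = (-v^2 + 6*v - 18)/(v^4 + 4*v^3 - 44*v^2 - 96*v + 576)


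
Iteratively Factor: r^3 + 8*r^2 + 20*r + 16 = (r + 2)*(r^2 + 6*r + 8) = (r + 2)*(r + 4)*(r + 2)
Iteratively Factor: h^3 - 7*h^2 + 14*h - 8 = (h - 2)*(h^2 - 5*h + 4) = (h - 4)*(h - 2)*(h - 1)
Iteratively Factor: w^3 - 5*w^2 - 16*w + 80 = (w - 5)*(w^2 - 16) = (w - 5)*(w - 4)*(w + 4)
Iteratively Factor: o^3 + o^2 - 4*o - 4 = (o + 2)*(o^2 - o - 2) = (o + 1)*(o + 2)*(o - 2)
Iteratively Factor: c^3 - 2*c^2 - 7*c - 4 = (c - 4)*(c^2 + 2*c + 1) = (c - 4)*(c + 1)*(c + 1)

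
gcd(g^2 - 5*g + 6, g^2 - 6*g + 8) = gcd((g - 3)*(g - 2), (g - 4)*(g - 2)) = g - 2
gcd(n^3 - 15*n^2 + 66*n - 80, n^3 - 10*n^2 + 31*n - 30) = n^2 - 7*n + 10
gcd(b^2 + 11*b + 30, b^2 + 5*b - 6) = b + 6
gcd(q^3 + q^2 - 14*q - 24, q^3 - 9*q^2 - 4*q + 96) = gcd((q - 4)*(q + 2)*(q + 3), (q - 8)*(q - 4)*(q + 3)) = q^2 - q - 12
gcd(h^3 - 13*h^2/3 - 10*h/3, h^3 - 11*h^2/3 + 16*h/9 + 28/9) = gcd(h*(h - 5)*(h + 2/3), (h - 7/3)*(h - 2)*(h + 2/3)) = h + 2/3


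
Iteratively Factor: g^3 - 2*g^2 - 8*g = (g - 4)*(g^2 + 2*g) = g*(g - 4)*(g + 2)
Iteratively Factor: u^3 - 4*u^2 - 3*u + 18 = (u - 3)*(u^2 - u - 6) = (u - 3)*(u + 2)*(u - 3)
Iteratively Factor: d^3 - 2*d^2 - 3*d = (d - 3)*(d^2 + d) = (d - 3)*(d + 1)*(d)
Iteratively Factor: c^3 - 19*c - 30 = (c + 2)*(c^2 - 2*c - 15) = (c + 2)*(c + 3)*(c - 5)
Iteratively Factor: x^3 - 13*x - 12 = (x + 3)*(x^2 - 3*x - 4) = (x + 1)*(x + 3)*(x - 4)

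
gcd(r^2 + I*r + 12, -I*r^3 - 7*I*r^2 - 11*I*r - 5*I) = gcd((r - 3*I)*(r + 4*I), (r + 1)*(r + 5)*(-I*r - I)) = 1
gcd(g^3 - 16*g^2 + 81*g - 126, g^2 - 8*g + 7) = g - 7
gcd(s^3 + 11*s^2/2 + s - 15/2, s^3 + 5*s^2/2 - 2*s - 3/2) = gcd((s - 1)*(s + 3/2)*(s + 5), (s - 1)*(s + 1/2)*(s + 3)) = s - 1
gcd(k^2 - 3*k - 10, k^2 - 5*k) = k - 5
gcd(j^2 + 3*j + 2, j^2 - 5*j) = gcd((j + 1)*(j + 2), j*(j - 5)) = 1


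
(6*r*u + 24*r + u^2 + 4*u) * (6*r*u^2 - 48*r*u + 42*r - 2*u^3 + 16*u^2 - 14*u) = 36*r^2*u^3 - 144*r^2*u^2 - 900*r^2*u + 1008*r^2 - 6*r*u^4 + 24*r*u^3 + 150*r*u^2 - 168*r*u - 2*u^5 + 8*u^4 + 50*u^3 - 56*u^2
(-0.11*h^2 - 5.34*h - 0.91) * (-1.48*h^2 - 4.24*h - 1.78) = 0.1628*h^4 + 8.3696*h^3 + 24.1842*h^2 + 13.3636*h + 1.6198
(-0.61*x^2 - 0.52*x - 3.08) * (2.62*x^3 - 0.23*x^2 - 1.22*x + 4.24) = -1.5982*x^5 - 1.2221*x^4 - 7.2058*x^3 - 1.2436*x^2 + 1.5528*x - 13.0592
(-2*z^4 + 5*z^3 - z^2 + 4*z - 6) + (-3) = -2*z^4 + 5*z^3 - z^2 + 4*z - 9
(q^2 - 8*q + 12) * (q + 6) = q^3 - 2*q^2 - 36*q + 72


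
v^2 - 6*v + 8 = (v - 4)*(v - 2)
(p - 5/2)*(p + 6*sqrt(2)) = p^2 - 5*p/2 + 6*sqrt(2)*p - 15*sqrt(2)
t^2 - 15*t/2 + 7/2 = (t - 7)*(t - 1/2)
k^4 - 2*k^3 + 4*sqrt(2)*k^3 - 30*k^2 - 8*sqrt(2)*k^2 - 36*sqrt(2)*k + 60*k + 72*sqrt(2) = (k - 2)*(k - 3*sqrt(2))*(k + sqrt(2))*(k + 6*sqrt(2))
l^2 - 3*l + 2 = (l - 2)*(l - 1)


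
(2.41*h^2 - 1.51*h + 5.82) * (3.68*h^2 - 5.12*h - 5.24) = 8.8688*h^4 - 17.896*h^3 + 16.5204*h^2 - 21.886*h - 30.4968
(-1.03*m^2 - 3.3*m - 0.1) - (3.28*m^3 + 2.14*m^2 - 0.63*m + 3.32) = -3.28*m^3 - 3.17*m^2 - 2.67*m - 3.42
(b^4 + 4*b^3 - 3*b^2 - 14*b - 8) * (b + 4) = b^5 + 8*b^4 + 13*b^3 - 26*b^2 - 64*b - 32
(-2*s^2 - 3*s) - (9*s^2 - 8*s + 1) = -11*s^2 + 5*s - 1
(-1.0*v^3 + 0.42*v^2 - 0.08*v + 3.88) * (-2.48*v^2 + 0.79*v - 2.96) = 2.48*v^5 - 1.8316*v^4 + 3.4902*v^3 - 10.9288*v^2 + 3.302*v - 11.4848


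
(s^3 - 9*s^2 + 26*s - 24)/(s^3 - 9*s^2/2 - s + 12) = 2*(s - 3)/(2*s + 3)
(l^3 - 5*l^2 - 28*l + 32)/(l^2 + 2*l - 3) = (l^2 - 4*l - 32)/(l + 3)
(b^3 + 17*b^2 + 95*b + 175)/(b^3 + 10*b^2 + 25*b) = (b + 7)/b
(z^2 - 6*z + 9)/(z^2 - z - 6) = (z - 3)/(z + 2)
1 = 1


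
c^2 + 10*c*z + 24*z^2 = (c + 4*z)*(c + 6*z)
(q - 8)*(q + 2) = q^2 - 6*q - 16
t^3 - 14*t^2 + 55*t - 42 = (t - 7)*(t - 6)*(t - 1)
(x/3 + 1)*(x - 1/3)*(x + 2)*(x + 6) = x^4/3 + 32*x^3/9 + 97*x^2/9 + 8*x - 4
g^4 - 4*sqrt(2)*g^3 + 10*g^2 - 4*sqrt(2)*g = g*(g - 2*sqrt(2))*(g - sqrt(2))^2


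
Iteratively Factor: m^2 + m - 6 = (m + 3)*(m - 2)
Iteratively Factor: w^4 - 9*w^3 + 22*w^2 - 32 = (w + 1)*(w^3 - 10*w^2 + 32*w - 32) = (w - 2)*(w + 1)*(w^2 - 8*w + 16) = (w - 4)*(w - 2)*(w + 1)*(w - 4)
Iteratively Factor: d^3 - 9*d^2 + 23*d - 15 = (d - 3)*(d^2 - 6*d + 5) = (d - 3)*(d - 1)*(d - 5)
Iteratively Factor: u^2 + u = (u + 1)*(u)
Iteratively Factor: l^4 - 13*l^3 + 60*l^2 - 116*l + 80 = (l - 5)*(l^3 - 8*l^2 + 20*l - 16) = (l - 5)*(l - 2)*(l^2 - 6*l + 8) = (l - 5)*(l - 4)*(l - 2)*(l - 2)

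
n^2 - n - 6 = (n - 3)*(n + 2)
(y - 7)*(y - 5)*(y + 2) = y^3 - 10*y^2 + 11*y + 70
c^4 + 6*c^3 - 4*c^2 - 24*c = c*(c - 2)*(c + 2)*(c + 6)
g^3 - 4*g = g*(g - 2)*(g + 2)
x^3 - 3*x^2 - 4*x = x*(x - 4)*(x + 1)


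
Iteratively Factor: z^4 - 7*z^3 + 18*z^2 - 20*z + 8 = (z - 1)*(z^3 - 6*z^2 + 12*z - 8) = (z - 2)*(z - 1)*(z^2 - 4*z + 4) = (z - 2)^2*(z - 1)*(z - 2)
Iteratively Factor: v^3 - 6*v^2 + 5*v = (v)*(v^2 - 6*v + 5) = v*(v - 1)*(v - 5)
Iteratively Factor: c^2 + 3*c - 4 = (c - 1)*(c + 4)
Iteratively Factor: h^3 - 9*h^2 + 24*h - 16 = (h - 4)*(h^2 - 5*h + 4) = (h - 4)*(h - 1)*(h - 4)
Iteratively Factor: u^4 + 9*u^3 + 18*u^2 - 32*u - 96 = (u + 3)*(u^3 + 6*u^2 - 32) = (u - 2)*(u + 3)*(u^2 + 8*u + 16) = (u - 2)*(u + 3)*(u + 4)*(u + 4)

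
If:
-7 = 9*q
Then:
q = -7/9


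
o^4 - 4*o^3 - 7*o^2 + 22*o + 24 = (o - 4)*(o - 3)*(o + 1)*(o + 2)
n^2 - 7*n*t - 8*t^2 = (n - 8*t)*(n + t)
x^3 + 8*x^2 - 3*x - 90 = (x - 3)*(x + 5)*(x + 6)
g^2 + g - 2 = (g - 1)*(g + 2)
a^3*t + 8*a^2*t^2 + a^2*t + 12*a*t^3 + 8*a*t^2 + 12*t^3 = (a + 2*t)*(a + 6*t)*(a*t + t)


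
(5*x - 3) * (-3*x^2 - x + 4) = -15*x^3 + 4*x^2 + 23*x - 12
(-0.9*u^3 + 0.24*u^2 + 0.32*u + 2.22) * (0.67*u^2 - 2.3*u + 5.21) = -0.603*u^5 + 2.2308*u^4 - 5.0266*u^3 + 2.0018*u^2 - 3.4388*u + 11.5662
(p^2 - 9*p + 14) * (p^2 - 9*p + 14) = p^4 - 18*p^3 + 109*p^2 - 252*p + 196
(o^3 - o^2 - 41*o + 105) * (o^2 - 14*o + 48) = o^5 - 15*o^4 + 21*o^3 + 631*o^2 - 3438*o + 5040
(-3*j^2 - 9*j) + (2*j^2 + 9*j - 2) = -j^2 - 2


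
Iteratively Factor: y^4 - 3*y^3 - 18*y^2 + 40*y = (y - 2)*(y^3 - y^2 - 20*y) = y*(y - 2)*(y^2 - y - 20) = y*(y - 2)*(y + 4)*(y - 5)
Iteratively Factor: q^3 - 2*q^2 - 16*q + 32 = (q - 2)*(q^2 - 16) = (q - 4)*(q - 2)*(q + 4)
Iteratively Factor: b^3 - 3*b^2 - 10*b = (b + 2)*(b^2 - 5*b) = b*(b + 2)*(b - 5)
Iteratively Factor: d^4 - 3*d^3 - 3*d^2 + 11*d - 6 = (d - 1)*(d^3 - 2*d^2 - 5*d + 6) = (d - 1)*(d + 2)*(d^2 - 4*d + 3) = (d - 1)^2*(d + 2)*(d - 3)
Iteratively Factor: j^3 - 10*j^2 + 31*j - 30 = (j - 3)*(j^2 - 7*j + 10) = (j - 5)*(j - 3)*(j - 2)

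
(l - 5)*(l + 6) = l^2 + l - 30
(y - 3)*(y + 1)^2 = y^3 - y^2 - 5*y - 3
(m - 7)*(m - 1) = m^2 - 8*m + 7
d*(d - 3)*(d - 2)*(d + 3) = d^4 - 2*d^3 - 9*d^2 + 18*d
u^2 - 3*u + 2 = (u - 2)*(u - 1)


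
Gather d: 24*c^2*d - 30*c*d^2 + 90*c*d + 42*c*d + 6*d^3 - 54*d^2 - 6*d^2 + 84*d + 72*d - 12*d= 6*d^3 + d^2*(-30*c - 60) + d*(24*c^2 + 132*c + 144)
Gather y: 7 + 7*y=7*y + 7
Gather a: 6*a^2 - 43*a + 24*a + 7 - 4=6*a^2 - 19*a + 3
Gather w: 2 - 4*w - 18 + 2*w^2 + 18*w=2*w^2 + 14*w - 16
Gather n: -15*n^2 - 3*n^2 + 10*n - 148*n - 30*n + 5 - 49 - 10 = -18*n^2 - 168*n - 54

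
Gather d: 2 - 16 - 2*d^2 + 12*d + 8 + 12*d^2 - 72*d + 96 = 10*d^2 - 60*d + 90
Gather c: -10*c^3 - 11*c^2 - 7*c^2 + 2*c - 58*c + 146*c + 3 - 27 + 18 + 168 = -10*c^3 - 18*c^2 + 90*c + 162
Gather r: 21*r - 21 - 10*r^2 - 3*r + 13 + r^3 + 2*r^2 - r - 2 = r^3 - 8*r^2 + 17*r - 10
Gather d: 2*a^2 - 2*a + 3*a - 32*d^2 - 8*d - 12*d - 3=2*a^2 + a - 32*d^2 - 20*d - 3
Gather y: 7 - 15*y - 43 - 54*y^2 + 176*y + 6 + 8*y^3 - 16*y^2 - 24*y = 8*y^3 - 70*y^2 + 137*y - 30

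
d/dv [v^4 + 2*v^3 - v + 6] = 4*v^3 + 6*v^2 - 1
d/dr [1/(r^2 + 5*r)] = (-2*r - 5)/(r^2*(r + 5)^2)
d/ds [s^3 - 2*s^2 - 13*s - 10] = 3*s^2 - 4*s - 13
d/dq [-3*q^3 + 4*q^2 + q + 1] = -9*q^2 + 8*q + 1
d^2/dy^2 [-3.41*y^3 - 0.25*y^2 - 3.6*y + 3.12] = -20.46*y - 0.5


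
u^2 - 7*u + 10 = (u - 5)*(u - 2)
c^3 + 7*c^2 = c^2*(c + 7)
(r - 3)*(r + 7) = r^2 + 4*r - 21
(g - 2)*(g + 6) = g^2 + 4*g - 12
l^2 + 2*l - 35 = (l - 5)*(l + 7)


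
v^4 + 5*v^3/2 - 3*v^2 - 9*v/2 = v*(v - 3/2)*(v + 1)*(v + 3)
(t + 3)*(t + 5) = t^2 + 8*t + 15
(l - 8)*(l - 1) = l^2 - 9*l + 8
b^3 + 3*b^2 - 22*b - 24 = (b - 4)*(b + 1)*(b + 6)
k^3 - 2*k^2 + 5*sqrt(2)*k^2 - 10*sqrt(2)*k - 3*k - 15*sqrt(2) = (k - 3)*(k + 1)*(k + 5*sqrt(2))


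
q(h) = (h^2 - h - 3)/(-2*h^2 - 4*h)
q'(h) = (2*h - 1)/(-2*h^2 - 4*h) + (4*h + 4)*(h^2 - h - 3)/(-2*h^2 - 4*h)^2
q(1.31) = 0.30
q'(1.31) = -0.51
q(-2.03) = -25.87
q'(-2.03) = -833.52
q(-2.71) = -1.83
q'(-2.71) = -1.59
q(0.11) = 6.67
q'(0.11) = -62.15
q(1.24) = 0.34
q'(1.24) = -0.56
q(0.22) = 3.25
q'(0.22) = -15.65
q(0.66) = 0.92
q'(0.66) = -1.83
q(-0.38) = -2.01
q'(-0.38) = -5.48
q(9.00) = -0.35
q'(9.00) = -0.02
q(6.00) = -0.28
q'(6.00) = -0.03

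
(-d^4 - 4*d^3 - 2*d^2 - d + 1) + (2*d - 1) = -d^4 - 4*d^3 - 2*d^2 + d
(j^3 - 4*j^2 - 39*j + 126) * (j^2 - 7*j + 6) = j^5 - 11*j^4 - 5*j^3 + 375*j^2 - 1116*j + 756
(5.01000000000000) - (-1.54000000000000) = 6.55000000000000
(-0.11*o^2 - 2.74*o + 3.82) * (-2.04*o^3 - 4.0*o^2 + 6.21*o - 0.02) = 0.2244*o^5 + 6.0296*o^4 + 2.4841*o^3 - 32.2932*o^2 + 23.777*o - 0.0764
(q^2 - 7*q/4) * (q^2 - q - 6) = q^4 - 11*q^3/4 - 17*q^2/4 + 21*q/2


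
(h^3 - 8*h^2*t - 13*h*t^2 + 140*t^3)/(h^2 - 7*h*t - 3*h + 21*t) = (h^2 - h*t - 20*t^2)/(h - 3)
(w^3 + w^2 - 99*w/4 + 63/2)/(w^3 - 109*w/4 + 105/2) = (2*w - 3)/(2*w - 5)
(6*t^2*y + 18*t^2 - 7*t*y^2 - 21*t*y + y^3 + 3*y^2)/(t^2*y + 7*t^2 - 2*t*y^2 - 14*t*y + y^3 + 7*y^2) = (-6*t*y - 18*t + y^2 + 3*y)/(-t*y - 7*t + y^2 + 7*y)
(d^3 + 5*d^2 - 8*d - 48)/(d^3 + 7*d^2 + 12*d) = (d^2 + d - 12)/(d*(d + 3))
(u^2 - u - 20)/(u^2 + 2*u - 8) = (u - 5)/(u - 2)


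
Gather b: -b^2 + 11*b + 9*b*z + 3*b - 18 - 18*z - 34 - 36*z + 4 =-b^2 + b*(9*z + 14) - 54*z - 48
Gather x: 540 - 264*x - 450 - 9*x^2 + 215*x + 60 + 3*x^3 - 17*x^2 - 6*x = 3*x^3 - 26*x^2 - 55*x + 150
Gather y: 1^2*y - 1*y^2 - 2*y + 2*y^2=y^2 - y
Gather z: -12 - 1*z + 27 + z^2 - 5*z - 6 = z^2 - 6*z + 9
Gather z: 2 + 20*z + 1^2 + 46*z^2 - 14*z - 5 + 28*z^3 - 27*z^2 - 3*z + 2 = 28*z^3 + 19*z^2 + 3*z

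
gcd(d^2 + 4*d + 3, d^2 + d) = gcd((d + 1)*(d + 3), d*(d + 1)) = d + 1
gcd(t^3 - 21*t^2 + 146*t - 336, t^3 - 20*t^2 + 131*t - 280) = t^2 - 15*t + 56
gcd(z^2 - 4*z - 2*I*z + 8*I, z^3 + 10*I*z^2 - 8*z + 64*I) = z - 2*I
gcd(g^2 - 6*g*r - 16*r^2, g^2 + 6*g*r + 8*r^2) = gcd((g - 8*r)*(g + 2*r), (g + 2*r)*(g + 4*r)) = g + 2*r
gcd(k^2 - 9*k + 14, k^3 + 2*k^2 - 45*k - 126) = k - 7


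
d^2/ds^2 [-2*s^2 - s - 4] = -4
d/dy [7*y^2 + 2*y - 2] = 14*y + 2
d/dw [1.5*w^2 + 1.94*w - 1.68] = 3.0*w + 1.94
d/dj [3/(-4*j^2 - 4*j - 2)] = 3*(2*j + 1)/(2*j^2 + 2*j + 1)^2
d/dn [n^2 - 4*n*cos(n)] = 4*n*sin(n) + 2*n - 4*cos(n)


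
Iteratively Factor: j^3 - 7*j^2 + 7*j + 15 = (j - 3)*(j^2 - 4*j - 5) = (j - 3)*(j + 1)*(j - 5)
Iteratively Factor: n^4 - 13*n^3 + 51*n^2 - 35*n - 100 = (n - 4)*(n^3 - 9*n^2 + 15*n + 25) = (n - 5)*(n - 4)*(n^2 - 4*n - 5) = (n - 5)*(n - 4)*(n + 1)*(n - 5)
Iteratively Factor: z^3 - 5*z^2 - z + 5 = (z - 5)*(z^2 - 1) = (z - 5)*(z - 1)*(z + 1)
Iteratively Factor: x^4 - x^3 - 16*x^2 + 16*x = (x - 1)*(x^3 - 16*x) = (x - 4)*(x - 1)*(x^2 + 4*x) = x*(x - 4)*(x - 1)*(x + 4)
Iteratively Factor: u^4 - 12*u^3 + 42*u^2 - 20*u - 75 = (u - 5)*(u^3 - 7*u^2 + 7*u + 15) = (u - 5)^2*(u^2 - 2*u - 3) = (u - 5)^2*(u - 3)*(u + 1)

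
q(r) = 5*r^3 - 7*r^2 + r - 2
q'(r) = 15*r^2 - 14*r + 1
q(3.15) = 87.97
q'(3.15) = 105.74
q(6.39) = 1023.15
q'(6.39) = 524.02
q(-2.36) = -109.07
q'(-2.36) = 117.58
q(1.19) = -2.30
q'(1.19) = 5.58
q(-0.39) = -3.75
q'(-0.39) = 8.74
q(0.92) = -3.11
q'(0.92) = 0.82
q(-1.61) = -42.62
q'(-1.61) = 62.42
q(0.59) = -2.82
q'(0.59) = -2.04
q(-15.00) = -18467.00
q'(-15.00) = 3586.00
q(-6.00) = -1340.00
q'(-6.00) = 625.00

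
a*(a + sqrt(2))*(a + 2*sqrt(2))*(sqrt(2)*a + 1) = sqrt(2)*a^4 + 7*a^3 + 7*sqrt(2)*a^2 + 4*a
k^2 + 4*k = k*(k + 4)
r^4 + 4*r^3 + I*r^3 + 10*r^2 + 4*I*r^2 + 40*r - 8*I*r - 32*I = (r + 4)*(r - 2*I)*(r - I)*(r + 4*I)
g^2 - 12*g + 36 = (g - 6)^2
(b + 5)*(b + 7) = b^2 + 12*b + 35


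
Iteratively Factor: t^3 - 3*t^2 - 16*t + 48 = (t - 3)*(t^2 - 16) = (t - 3)*(t + 4)*(t - 4)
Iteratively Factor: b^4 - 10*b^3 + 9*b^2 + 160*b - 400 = (b - 5)*(b^3 - 5*b^2 - 16*b + 80) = (b - 5)*(b + 4)*(b^2 - 9*b + 20) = (b - 5)^2*(b + 4)*(b - 4)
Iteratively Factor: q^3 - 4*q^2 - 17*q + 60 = (q - 3)*(q^2 - q - 20) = (q - 3)*(q + 4)*(q - 5)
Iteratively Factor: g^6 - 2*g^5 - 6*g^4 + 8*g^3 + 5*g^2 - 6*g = (g + 1)*(g^5 - 3*g^4 - 3*g^3 + 11*g^2 - 6*g) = (g - 1)*(g + 1)*(g^4 - 2*g^3 - 5*g^2 + 6*g) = (g - 1)*(g + 1)*(g + 2)*(g^3 - 4*g^2 + 3*g) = g*(g - 1)*(g + 1)*(g + 2)*(g^2 - 4*g + 3) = g*(g - 3)*(g - 1)*(g + 1)*(g + 2)*(g - 1)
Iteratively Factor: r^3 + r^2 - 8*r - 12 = (r - 3)*(r^2 + 4*r + 4) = (r - 3)*(r + 2)*(r + 2)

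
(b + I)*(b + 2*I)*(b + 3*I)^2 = b^4 + 9*I*b^3 - 29*b^2 - 39*I*b + 18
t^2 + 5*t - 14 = (t - 2)*(t + 7)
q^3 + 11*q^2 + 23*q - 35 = (q - 1)*(q + 5)*(q + 7)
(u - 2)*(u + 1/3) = u^2 - 5*u/3 - 2/3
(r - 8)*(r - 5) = r^2 - 13*r + 40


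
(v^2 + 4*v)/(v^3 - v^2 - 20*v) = 1/(v - 5)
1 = 1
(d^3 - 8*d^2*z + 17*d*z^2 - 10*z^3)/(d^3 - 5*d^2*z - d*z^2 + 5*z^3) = (d - 2*z)/(d + z)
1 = 1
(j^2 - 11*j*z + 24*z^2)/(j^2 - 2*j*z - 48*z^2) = (j - 3*z)/(j + 6*z)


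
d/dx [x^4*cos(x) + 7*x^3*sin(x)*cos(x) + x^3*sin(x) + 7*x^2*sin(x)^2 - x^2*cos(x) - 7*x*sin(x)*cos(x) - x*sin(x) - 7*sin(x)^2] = -x^4*sin(x) + 5*x^3*cos(x) + 7*x^3*cos(2*x) + 4*x^2*sin(x) + 35*x^2*sin(2*x)/2 - 3*x*cos(x) - 14*x*cos(2*x) + 7*x - sin(x) - 21*sin(2*x)/2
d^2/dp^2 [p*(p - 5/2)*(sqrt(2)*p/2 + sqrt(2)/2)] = sqrt(2)*(3*p - 3/2)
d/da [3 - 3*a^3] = -9*a^2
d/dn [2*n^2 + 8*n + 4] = 4*n + 8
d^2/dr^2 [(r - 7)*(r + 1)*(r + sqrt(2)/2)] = 6*r - 12 + sqrt(2)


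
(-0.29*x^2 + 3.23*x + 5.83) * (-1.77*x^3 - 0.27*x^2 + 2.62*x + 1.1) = 0.5133*x^5 - 5.6388*x^4 - 11.951*x^3 + 6.5695*x^2 + 18.8276*x + 6.413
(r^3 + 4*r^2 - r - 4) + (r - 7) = r^3 + 4*r^2 - 11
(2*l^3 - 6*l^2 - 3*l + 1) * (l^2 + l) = 2*l^5 - 4*l^4 - 9*l^3 - 2*l^2 + l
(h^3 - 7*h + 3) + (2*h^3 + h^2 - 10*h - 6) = 3*h^3 + h^2 - 17*h - 3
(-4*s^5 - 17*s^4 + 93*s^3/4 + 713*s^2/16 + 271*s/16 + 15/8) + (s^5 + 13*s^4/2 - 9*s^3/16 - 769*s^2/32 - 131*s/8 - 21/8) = -3*s^5 - 21*s^4/2 + 363*s^3/16 + 657*s^2/32 + 9*s/16 - 3/4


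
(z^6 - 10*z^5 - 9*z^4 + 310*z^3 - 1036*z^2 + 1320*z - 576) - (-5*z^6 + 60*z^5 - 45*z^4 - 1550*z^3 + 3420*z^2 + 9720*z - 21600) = 6*z^6 - 70*z^5 + 36*z^4 + 1860*z^3 - 4456*z^2 - 8400*z + 21024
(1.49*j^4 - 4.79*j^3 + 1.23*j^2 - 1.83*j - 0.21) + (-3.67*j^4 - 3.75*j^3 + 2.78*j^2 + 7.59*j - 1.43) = -2.18*j^4 - 8.54*j^3 + 4.01*j^2 + 5.76*j - 1.64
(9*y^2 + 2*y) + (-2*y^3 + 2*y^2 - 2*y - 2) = -2*y^3 + 11*y^2 - 2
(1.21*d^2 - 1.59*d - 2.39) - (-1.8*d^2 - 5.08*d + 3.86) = 3.01*d^2 + 3.49*d - 6.25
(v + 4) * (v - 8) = v^2 - 4*v - 32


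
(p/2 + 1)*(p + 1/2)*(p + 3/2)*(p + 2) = p^4/2 + 3*p^3 + 51*p^2/8 + 11*p/2 + 3/2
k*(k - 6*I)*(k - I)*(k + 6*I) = k^4 - I*k^3 + 36*k^2 - 36*I*k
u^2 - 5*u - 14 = (u - 7)*(u + 2)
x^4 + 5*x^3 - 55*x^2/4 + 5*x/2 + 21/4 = (x - 3/2)*(x - 1)*(x + 1/2)*(x + 7)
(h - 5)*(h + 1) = h^2 - 4*h - 5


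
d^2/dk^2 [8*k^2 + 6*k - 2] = 16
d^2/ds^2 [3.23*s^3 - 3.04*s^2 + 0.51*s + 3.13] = 19.38*s - 6.08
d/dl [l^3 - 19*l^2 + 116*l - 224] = 3*l^2 - 38*l + 116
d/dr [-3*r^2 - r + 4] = -6*r - 1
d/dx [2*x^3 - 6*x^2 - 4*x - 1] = 6*x^2 - 12*x - 4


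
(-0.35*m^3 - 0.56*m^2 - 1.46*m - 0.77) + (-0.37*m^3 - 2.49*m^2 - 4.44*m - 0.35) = -0.72*m^3 - 3.05*m^2 - 5.9*m - 1.12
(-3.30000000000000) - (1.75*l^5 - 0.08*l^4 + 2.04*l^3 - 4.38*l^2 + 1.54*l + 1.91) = -1.75*l^5 + 0.08*l^4 - 2.04*l^3 + 4.38*l^2 - 1.54*l - 5.21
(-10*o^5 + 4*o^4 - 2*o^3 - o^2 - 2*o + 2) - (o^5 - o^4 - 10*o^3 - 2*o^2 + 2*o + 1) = -11*o^5 + 5*o^4 + 8*o^3 + o^2 - 4*o + 1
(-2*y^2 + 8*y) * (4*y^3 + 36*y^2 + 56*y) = -8*y^5 - 40*y^4 + 176*y^3 + 448*y^2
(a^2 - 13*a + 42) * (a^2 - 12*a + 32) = a^4 - 25*a^3 + 230*a^2 - 920*a + 1344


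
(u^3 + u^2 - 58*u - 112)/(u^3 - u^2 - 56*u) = (u + 2)/u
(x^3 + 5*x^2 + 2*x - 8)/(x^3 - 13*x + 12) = (x + 2)/(x - 3)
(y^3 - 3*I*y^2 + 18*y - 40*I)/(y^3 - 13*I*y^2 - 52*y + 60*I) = (y + 4*I)/(y - 6*I)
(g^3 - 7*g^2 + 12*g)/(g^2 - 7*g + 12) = g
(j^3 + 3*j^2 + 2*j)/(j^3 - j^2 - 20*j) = (j^2 + 3*j + 2)/(j^2 - j - 20)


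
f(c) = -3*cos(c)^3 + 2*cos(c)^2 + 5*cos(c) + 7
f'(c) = 9*sin(c)*cos(c)^2 - 4*sin(c)*cos(c) - 5*sin(c)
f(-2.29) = 5.43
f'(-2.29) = -1.16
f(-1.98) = 5.52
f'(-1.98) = 1.82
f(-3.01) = 6.93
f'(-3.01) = -1.02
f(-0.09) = 11.00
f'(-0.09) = 0.01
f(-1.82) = 5.93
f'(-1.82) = 3.36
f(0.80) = 10.44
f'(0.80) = -2.45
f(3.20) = 6.99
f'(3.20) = -0.46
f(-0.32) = 10.98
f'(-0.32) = 0.22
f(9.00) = 6.37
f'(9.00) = 2.52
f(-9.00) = 6.37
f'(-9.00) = -2.52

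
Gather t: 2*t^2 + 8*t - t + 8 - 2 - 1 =2*t^2 + 7*t + 5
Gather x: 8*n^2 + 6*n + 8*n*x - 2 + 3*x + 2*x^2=8*n^2 + 6*n + 2*x^2 + x*(8*n + 3) - 2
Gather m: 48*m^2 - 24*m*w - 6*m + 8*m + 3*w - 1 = 48*m^2 + m*(2 - 24*w) + 3*w - 1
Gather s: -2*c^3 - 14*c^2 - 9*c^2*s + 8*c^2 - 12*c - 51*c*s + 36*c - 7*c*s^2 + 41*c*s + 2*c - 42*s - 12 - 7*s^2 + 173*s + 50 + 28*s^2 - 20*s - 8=-2*c^3 - 6*c^2 + 26*c + s^2*(21 - 7*c) + s*(-9*c^2 - 10*c + 111) + 30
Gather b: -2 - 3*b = -3*b - 2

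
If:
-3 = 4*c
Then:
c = -3/4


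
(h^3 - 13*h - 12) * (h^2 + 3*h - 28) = h^5 + 3*h^4 - 41*h^3 - 51*h^2 + 328*h + 336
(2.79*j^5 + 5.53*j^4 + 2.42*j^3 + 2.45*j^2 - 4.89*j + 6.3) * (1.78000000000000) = 4.9662*j^5 + 9.8434*j^4 + 4.3076*j^3 + 4.361*j^2 - 8.7042*j + 11.214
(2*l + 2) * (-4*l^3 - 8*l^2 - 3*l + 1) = -8*l^4 - 24*l^3 - 22*l^2 - 4*l + 2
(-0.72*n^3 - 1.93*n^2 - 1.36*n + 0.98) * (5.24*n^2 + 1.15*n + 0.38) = -3.7728*n^5 - 10.9412*n^4 - 9.6195*n^3 + 2.8378*n^2 + 0.6102*n + 0.3724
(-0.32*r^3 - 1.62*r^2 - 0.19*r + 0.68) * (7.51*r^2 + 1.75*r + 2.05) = -2.4032*r^5 - 12.7262*r^4 - 4.9179*r^3 + 1.4533*r^2 + 0.8005*r + 1.394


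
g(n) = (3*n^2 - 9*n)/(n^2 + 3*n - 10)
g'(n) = (-2*n - 3)*(3*n^2 - 9*n)/(n^2 + 3*n - 10)^2 + (6*n - 9)/(n^2 + 3*n - 10)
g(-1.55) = -1.73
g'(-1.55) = 1.51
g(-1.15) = -1.18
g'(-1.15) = 1.24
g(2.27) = -2.53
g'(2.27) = 12.08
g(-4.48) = -29.83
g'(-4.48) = 63.42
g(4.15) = 0.73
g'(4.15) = 0.39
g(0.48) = 0.44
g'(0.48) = 0.94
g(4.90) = 0.97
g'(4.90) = 0.28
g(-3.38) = -7.42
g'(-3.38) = 6.56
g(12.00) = 1.91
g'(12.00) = 0.07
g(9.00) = 1.65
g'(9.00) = 0.10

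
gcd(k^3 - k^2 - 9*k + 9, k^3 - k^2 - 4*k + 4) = k - 1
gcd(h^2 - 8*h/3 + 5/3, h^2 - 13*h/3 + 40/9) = h - 5/3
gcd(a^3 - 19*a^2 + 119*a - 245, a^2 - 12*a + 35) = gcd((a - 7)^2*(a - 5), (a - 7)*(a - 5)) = a^2 - 12*a + 35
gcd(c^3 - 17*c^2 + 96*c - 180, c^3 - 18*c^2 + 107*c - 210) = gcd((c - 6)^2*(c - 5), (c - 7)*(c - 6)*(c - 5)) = c^2 - 11*c + 30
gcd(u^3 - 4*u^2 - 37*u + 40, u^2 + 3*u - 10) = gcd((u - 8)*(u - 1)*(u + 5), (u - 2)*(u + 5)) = u + 5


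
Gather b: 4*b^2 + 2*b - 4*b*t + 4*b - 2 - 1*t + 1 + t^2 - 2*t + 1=4*b^2 + b*(6 - 4*t) + t^2 - 3*t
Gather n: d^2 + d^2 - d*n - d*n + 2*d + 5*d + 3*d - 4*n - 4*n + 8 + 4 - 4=2*d^2 + 10*d + n*(-2*d - 8) + 8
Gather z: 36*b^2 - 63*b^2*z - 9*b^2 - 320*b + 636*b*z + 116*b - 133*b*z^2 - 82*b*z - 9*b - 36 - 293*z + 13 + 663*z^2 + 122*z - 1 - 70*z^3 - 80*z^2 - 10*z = 27*b^2 - 213*b - 70*z^3 + z^2*(583 - 133*b) + z*(-63*b^2 + 554*b - 181) - 24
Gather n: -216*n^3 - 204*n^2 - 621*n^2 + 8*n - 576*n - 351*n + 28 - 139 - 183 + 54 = -216*n^3 - 825*n^2 - 919*n - 240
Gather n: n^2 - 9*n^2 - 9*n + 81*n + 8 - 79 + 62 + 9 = -8*n^2 + 72*n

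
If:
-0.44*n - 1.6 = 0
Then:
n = -3.64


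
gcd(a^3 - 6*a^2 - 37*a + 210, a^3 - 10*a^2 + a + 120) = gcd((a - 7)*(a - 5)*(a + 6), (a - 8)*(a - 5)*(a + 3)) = a - 5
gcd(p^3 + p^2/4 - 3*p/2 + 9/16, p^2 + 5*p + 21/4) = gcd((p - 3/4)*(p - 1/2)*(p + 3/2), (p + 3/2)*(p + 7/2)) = p + 3/2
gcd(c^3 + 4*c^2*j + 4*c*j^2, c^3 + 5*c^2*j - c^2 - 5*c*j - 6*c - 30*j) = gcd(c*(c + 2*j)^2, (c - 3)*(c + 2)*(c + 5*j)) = 1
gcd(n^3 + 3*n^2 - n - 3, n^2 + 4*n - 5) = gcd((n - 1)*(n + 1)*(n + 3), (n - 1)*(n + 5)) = n - 1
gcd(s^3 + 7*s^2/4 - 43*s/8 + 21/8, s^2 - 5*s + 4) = s - 1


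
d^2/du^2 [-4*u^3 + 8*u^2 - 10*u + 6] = 16 - 24*u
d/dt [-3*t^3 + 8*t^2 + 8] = t*(16 - 9*t)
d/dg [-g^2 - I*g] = -2*g - I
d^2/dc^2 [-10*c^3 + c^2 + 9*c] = 2 - 60*c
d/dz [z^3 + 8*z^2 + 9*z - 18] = 3*z^2 + 16*z + 9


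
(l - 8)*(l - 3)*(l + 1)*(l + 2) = l^4 - 8*l^3 - 7*l^2 + 50*l + 48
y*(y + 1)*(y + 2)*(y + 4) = y^4 + 7*y^3 + 14*y^2 + 8*y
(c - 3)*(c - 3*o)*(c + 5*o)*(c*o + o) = c^4*o + 2*c^3*o^2 - 2*c^3*o - 15*c^2*o^3 - 4*c^2*o^2 - 3*c^2*o + 30*c*o^3 - 6*c*o^2 + 45*o^3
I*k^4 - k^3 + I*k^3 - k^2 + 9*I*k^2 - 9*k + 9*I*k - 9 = (k - 3*I)*(k + I)*(k + 3*I)*(I*k + I)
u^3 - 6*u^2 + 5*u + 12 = (u - 4)*(u - 3)*(u + 1)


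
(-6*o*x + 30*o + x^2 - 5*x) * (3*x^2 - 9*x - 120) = -18*o*x^3 + 144*o*x^2 + 450*o*x - 3600*o + 3*x^4 - 24*x^3 - 75*x^2 + 600*x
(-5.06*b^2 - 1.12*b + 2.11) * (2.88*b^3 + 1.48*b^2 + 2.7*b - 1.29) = -14.5728*b^5 - 10.7144*b^4 - 9.2428*b^3 + 6.6262*b^2 + 7.1418*b - 2.7219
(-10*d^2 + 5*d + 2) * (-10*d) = 100*d^3 - 50*d^2 - 20*d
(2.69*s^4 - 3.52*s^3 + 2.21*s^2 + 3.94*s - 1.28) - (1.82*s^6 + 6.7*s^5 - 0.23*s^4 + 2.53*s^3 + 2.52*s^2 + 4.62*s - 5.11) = -1.82*s^6 - 6.7*s^5 + 2.92*s^4 - 6.05*s^3 - 0.31*s^2 - 0.68*s + 3.83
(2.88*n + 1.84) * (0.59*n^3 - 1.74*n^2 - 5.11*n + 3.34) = 1.6992*n^4 - 3.9256*n^3 - 17.9184*n^2 + 0.216799999999997*n + 6.1456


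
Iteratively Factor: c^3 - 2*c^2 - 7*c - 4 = (c - 4)*(c^2 + 2*c + 1) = (c - 4)*(c + 1)*(c + 1)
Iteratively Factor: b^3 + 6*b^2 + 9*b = (b + 3)*(b^2 + 3*b) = b*(b + 3)*(b + 3)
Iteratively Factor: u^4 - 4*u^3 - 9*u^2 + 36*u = (u - 3)*(u^3 - u^2 - 12*u) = (u - 3)*(u + 3)*(u^2 - 4*u) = (u - 4)*(u - 3)*(u + 3)*(u)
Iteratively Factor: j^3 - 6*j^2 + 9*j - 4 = (j - 4)*(j^2 - 2*j + 1) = (j - 4)*(j - 1)*(j - 1)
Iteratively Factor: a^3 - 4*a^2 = (a - 4)*(a^2) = a*(a - 4)*(a)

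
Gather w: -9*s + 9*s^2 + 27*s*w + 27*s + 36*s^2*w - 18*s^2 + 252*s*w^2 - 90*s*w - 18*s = -9*s^2 + 252*s*w^2 + w*(36*s^2 - 63*s)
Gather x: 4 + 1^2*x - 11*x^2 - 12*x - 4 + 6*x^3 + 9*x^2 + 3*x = 6*x^3 - 2*x^2 - 8*x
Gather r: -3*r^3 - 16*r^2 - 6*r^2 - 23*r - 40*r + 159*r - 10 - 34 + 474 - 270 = -3*r^3 - 22*r^2 + 96*r + 160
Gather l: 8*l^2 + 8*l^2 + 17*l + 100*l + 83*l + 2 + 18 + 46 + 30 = 16*l^2 + 200*l + 96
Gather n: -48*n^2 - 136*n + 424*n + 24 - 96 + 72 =-48*n^2 + 288*n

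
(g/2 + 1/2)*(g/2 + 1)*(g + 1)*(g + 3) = g^4/4 + 7*g^3/4 + 17*g^2/4 + 17*g/4 + 3/2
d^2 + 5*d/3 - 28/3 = (d - 7/3)*(d + 4)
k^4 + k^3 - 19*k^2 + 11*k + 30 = (k - 3)*(k - 2)*(k + 1)*(k + 5)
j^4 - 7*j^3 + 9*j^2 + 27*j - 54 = (j - 3)^3*(j + 2)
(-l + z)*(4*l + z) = -4*l^2 + 3*l*z + z^2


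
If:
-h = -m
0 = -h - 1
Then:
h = -1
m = -1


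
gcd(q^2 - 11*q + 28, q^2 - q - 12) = q - 4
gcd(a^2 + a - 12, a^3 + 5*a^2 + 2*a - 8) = a + 4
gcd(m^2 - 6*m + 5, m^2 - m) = m - 1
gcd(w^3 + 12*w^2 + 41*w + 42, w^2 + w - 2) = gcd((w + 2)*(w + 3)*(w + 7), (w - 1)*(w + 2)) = w + 2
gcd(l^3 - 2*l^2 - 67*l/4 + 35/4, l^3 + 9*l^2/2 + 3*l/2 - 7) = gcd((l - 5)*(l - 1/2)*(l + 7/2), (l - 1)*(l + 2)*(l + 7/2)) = l + 7/2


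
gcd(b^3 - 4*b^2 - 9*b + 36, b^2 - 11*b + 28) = b - 4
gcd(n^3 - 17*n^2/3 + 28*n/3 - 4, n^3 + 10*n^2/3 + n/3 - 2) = n - 2/3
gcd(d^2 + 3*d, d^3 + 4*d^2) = d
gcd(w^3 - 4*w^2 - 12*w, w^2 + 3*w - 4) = 1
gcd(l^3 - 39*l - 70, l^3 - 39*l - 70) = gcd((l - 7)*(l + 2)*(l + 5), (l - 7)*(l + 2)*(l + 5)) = l^3 - 39*l - 70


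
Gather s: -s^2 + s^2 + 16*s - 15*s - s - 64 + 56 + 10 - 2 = 0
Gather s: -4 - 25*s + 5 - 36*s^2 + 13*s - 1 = -36*s^2 - 12*s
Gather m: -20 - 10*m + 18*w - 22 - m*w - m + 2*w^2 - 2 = m*(-w - 11) + 2*w^2 + 18*w - 44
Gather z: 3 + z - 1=z + 2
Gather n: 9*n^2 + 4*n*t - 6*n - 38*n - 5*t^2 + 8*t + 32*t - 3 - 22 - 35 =9*n^2 + n*(4*t - 44) - 5*t^2 + 40*t - 60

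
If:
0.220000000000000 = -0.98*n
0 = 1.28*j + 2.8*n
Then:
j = 0.49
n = -0.22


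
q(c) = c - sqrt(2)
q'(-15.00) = 1.00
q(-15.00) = -16.41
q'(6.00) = 1.00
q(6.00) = 4.59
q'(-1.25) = 1.00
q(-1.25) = -2.66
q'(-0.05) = 1.00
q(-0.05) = -1.46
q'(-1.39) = 1.00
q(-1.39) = -2.80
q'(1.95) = 1.00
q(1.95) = 0.54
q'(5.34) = 1.00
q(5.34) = 3.93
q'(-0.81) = 1.00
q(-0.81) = -2.22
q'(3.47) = 1.00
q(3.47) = 2.06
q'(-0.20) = 1.00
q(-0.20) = -1.61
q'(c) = 1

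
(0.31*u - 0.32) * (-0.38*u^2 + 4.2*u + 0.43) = -0.1178*u^3 + 1.4236*u^2 - 1.2107*u - 0.1376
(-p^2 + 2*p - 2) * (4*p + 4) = -4*p^3 + 4*p^2 - 8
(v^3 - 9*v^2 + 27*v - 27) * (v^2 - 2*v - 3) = v^5 - 11*v^4 + 42*v^3 - 54*v^2 - 27*v + 81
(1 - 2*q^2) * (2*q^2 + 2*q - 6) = -4*q^4 - 4*q^3 + 14*q^2 + 2*q - 6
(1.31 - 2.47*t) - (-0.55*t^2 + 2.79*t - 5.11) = 0.55*t^2 - 5.26*t + 6.42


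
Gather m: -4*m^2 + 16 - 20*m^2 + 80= 96 - 24*m^2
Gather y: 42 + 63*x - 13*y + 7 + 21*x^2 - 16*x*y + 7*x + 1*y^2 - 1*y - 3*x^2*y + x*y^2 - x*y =21*x^2 + 70*x + y^2*(x + 1) + y*(-3*x^2 - 17*x - 14) + 49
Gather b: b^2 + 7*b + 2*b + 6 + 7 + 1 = b^2 + 9*b + 14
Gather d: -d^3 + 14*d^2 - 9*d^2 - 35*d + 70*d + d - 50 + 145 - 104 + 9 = -d^3 + 5*d^2 + 36*d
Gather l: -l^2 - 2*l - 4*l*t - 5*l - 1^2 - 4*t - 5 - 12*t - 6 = -l^2 + l*(-4*t - 7) - 16*t - 12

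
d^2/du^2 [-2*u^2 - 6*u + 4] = -4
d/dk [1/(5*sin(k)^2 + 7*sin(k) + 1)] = -(10*sin(k) + 7)*cos(k)/(5*sin(k)^2 + 7*sin(k) + 1)^2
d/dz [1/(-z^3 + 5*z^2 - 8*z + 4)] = (3*z^2 - 10*z + 8)/(z^3 - 5*z^2 + 8*z - 4)^2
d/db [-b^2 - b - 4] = -2*b - 1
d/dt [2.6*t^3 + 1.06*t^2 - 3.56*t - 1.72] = 7.8*t^2 + 2.12*t - 3.56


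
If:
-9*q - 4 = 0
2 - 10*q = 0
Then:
No Solution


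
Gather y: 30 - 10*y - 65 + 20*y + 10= 10*y - 25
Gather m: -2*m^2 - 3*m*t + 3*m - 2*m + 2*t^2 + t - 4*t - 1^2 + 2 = -2*m^2 + m*(1 - 3*t) + 2*t^2 - 3*t + 1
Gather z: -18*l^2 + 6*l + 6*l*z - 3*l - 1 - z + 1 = -18*l^2 + 3*l + z*(6*l - 1)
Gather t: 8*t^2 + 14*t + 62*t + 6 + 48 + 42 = 8*t^2 + 76*t + 96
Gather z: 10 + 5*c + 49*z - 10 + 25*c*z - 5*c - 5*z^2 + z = -5*z^2 + z*(25*c + 50)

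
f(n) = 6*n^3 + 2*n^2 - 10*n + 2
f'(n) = 18*n^2 + 4*n - 10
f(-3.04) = -117.68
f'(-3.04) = 144.19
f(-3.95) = -297.07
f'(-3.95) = 255.04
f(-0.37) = 5.67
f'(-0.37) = -9.02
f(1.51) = 12.12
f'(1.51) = 37.08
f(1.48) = 11.03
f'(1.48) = 35.35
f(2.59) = 93.76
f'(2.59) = 121.11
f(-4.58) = -486.68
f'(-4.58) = 349.26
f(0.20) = 0.13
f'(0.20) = -8.48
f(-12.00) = -9958.00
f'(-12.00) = 2534.00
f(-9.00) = -4120.00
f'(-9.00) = 1412.00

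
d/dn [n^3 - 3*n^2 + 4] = 3*n*(n - 2)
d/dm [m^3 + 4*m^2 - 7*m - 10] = 3*m^2 + 8*m - 7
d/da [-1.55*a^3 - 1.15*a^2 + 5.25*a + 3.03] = -4.65*a^2 - 2.3*a + 5.25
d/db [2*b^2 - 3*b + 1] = 4*b - 3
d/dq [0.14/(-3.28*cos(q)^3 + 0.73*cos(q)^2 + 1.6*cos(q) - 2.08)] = (-1.3776*cos(q)^2 + 0.2044*cos(q) + 0.224)*sin(q)/(3.28*cos(q)^3 - 0.73*cos(q)^2 - 1.6*cos(q) + 2.08)^2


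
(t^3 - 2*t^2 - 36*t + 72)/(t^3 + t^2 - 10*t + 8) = (t^2 - 36)/(t^2 + 3*t - 4)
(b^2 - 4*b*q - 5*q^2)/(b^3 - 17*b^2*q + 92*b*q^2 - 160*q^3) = (b + q)/(b^2 - 12*b*q + 32*q^2)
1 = 1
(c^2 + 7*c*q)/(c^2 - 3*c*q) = (c + 7*q)/(c - 3*q)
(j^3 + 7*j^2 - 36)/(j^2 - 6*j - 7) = (-j^3 - 7*j^2 + 36)/(-j^2 + 6*j + 7)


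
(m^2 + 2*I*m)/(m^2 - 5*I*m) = (m + 2*I)/(m - 5*I)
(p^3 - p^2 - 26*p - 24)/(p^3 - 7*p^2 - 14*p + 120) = (p + 1)/(p - 5)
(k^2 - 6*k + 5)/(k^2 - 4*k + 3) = (k - 5)/(k - 3)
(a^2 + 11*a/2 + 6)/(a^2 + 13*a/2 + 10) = (2*a + 3)/(2*a + 5)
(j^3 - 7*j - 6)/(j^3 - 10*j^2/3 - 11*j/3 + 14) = 3*(j + 1)/(3*j - 7)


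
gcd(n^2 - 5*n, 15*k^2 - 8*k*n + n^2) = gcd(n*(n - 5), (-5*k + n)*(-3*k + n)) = 1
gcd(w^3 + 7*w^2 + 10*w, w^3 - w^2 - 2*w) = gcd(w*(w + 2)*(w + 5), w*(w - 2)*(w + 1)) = w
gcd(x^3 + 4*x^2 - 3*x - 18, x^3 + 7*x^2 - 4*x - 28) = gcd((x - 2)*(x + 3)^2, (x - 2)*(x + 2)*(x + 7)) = x - 2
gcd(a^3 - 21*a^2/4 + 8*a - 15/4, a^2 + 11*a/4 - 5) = a - 5/4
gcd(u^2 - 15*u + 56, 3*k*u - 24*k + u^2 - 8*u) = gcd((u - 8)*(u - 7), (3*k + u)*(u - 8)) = u - 8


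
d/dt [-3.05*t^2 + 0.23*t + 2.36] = 0.23 - 6.1*t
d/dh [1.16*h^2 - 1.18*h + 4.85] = 2.32*h - 1.18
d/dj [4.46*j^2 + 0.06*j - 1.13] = 8.92*j + 0.06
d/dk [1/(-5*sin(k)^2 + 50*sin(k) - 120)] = 2*(sin(k) - 5)*cos(k)/(5*(sin(k)^2 - 10*sin(k) + 24)^2)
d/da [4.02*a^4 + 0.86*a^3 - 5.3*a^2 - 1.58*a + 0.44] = 16.08*a^3 + 2.58*a^2 - 10.6*a - 1.58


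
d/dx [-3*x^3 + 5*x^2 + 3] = x*(10 - 9*x)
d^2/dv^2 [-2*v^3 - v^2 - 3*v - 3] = -12*v - 2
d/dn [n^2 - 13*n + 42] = 2*n - 13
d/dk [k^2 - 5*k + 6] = 2*k - 5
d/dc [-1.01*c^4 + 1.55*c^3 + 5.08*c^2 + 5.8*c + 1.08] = -4.04*c^3 + 4.65*c^2 + 10.16*c + 5.8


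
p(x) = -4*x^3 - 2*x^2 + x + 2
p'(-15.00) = -2639.00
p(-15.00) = 13037.00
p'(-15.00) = -2639.00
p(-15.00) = 13037.00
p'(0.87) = -11.56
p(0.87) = -1.28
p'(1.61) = -36.55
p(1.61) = -18.27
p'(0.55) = -4.83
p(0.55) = 1.28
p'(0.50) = -4.00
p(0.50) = 1.50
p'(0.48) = -3.68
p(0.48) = 1.58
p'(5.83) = -430.19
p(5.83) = -852.77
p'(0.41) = -2.66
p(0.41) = 1.80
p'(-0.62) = -1.13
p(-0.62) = 1.56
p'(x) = -12*x^2 - 4*x + 1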